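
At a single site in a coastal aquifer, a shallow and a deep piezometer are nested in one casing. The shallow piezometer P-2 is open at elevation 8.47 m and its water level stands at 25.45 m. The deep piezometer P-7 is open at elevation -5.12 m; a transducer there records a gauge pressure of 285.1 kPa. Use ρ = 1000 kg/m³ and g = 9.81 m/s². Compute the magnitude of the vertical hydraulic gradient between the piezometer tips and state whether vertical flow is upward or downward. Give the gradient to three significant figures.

|i_v| ≈ 0.111; vertical flow is downward

Total head at P-2: h = 25.45 m (water level in the standpipe).
Pressure head at P-7: ψ = P/(ρg) = 285.1×1000 / (1000 × 9.81) = 29.06 m.
Total head at P-7: h = z + ψ = -5.12 + 29.06 = 23.94 m.
Δh = h(P-2) − h(P-7) = 25.45 − 23.94 = 1.51 m.
Vertical separation Δz = 8.47 − (-5.12) = 13.59 m.
|i_v| = |Δh| / Δz = 1.51 / 13.59 = 0.111.
Head is higher in the shallow piezometer, so vertical flow is downward (recharge condition).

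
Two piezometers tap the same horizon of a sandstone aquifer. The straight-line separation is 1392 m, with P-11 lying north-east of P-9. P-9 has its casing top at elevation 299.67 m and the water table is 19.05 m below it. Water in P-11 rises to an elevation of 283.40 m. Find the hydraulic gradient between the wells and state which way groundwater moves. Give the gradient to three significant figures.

i ≈ 0.00200; groundwater flows toward the south-west

Total head at P-9: h = 299.67 − 19.05 = 280.62 m.
Total head at P-11: h = 283.40 m (water level in the piezometer is the total head).
Head difference: h(P-9) − h(P-11) = 280.62 − 283.40 = -2.78 m.
Hydraulic gradient: i = |Δh| / L = 2.78 / 1392 = 0.00200.
Flow is from higher to lower head: from P-11 toward P-9, i.e. toward the south-west.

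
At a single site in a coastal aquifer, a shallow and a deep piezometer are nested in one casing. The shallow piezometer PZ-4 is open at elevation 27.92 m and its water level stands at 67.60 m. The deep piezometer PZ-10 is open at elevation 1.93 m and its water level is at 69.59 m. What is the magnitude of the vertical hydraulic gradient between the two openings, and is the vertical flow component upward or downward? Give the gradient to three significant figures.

|i_v| ≈ 0.0766; vertical flow is upward

Total head at PZ-4: h = 67.60 m (water level in the standpipe).
Total head at PZ-10: h = 69.59 m.
Δh = h(PZ-4) − h(PZ-10) = 67.60 − 69.59 = -1.99 m.
Vertical separation Δz = 27.92 − 1.93 = 25.99 m.
|i_v| = |Δh| / Δz = 1.99 / 25.99 = 0.0766.
Head is higher in the deep piezometer, so vertical flow is upward (discharge condition).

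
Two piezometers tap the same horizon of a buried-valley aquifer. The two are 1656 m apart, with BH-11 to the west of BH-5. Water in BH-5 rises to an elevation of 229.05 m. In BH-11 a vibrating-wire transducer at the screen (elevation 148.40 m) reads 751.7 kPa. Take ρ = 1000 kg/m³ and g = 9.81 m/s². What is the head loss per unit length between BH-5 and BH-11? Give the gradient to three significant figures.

i ≈ 0.00243 m/m

Total head at BH-5: h = 229.05 m (water level in the piezometer is the total head).
Pressure head at BH-11: ψ = P/(ρg) = 751.7×1000 / (1000 × 9.81) = 76.63 m.
Total head at BH-11: h = z + ψ = 148.40 + 76.63 = 225.03 m.
Head difference: h(BH-5) − h(BH-11) = 229.05 − 225.03 = 4.02 m.
Hydraulic gradient: i = |Δh| / L = 4.02 / 1656 = 0.00243.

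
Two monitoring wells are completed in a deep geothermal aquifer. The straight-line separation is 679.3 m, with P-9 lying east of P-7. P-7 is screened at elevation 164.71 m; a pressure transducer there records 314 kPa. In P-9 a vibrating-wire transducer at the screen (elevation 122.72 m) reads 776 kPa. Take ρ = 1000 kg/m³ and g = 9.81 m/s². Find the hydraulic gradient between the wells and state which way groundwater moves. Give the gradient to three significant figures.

Pressure head at P-7: ψ = P/(ρg) = 314×1000 / (1000 × 9.81) = 32.01 m.
Total head at P-7: h = z + ψ = 164.71 + 32.01 = 196.72 m.
Pressure head at P-9: ψ = P/(ρg) = 776×1000 / (1000 × 9.81) = 79.10 m.
Total head at P-9: h = z + ψ = 122.72 + 79.10 = 201.82 m.
Head difference: h(P-7) − h(P-9) = 196.72 − 201.82 = -5.10 m.
Hydraulic gradient: i = |Δh| / L = 5.10 / 679.3 = 0.00751.
Flow is from higher to lower head: from P-9 toward P-7, i.e. toward the west.

i ≈ 0.00751; groundwater flows toward the west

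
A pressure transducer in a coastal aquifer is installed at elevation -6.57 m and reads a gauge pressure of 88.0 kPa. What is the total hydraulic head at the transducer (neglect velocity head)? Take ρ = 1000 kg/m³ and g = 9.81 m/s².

ψ = P/(ρg) = 88.0×1000 / (1000 × 9.81) = 8.97 m.
h = z + ψ = -6.57 + 8.97 = 2.40 m.

h ≈ 2.40 m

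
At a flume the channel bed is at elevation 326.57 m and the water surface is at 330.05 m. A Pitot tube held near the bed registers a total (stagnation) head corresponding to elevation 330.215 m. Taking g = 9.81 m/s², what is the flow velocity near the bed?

v ≈ 1.80 m/s

Near the bed, under hydrostatic conditions, the piezometric head (z + ψ) equals the free-surface elevation, 330.05 m.
Velocity head = total − piezometric = 330.215 − 330.05 = 0.165 m.
v = √(2g·h_v) = √(2 × 9.81 × 0.165) = 1.80 m/s.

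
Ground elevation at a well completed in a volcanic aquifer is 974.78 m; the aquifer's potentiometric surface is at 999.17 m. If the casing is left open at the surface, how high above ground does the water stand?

≈ 24.39 m above ground

Water rises to the potentiometric surface, so the rise above ground = 999.17 − 974.78 = 24.39 m.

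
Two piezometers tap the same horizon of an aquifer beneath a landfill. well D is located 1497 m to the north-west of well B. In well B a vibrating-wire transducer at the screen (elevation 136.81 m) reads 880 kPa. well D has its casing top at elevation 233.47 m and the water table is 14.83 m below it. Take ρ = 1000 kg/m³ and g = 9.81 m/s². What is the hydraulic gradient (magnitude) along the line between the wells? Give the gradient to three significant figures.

i ≈ 0.00526

Pressure head at well B: ψ = P/(ρg) = 880×1000 / (1000 × 9.81) = 89.70 m.
Total head at well B: h = z + ψ = 136.81 + 89.70 = 226.51 m.
Total head at well D: h = 233.47 − 14.83 = 218.64 m.
Head difference: h(well B) − h(well D) = 226.51 − 218.64 = 7.87 m.
Hydraulic gradient: i = |Δh| / L = 7.87 / 1497 = 0.00526.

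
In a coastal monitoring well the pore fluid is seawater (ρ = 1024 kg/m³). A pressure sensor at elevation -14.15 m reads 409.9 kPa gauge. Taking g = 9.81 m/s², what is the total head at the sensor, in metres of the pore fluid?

h ≈ 26.65 m

ψ = P/(ρg) = 409.9×1000 / (1024 × 9.81) = 40.80 m.
h = z + ψ = -14.15 + 40.80 = 26.65 m.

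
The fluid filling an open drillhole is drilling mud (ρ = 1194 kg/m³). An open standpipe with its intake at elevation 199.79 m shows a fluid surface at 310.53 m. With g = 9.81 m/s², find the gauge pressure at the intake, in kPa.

Pressure head ψ = h − z = 310.53 − 199.79 = 110.74 m.
P = ρgψ = 1194 × 9.81 × 110.74 = 1297113 Pa ≈ 1300 kPa.

P ≈ 1300 kPa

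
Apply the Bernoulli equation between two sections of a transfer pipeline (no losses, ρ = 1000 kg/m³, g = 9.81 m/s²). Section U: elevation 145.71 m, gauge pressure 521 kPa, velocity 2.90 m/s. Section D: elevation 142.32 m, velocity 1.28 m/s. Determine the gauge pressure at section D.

Pressure head at U: ψ₁ = P₁/(ρg) = 521×1000 / (1000 × 9.81) = 53.11 m.
Velocity heads: v₁²/2g = 2.90²/19.62 = 0.429 m; v₂²/2g = 1.28²/19.62 = 0.084 m.
Total head H = z₁ + ψ₁ + v₁²/2g = 145.71 + 53.11 + 0.429 = 199.25 m.
ψ₂ = H − z₂ − v₂²/2g = 199.25 − 142.32 − 0.084 = 56.85 m.
P₂ = ρgψ₂ = 1000 × 9.81 × 56.85 ≈ 558 kPa.

P₂ ≈ 558 kPa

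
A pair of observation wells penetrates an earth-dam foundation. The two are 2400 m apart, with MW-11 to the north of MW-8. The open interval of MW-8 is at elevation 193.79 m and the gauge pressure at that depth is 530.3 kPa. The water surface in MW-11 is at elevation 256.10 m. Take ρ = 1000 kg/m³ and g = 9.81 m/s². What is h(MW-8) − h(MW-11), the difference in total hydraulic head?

Δh ≈ -8.25 m

Pressure head at MW-8: ψ = P/(ρg) = 530.3×1000 / (1000 × 9.81) = 54.06 m.
Total head at MW-8: h = z + ψ = 193.79 + 54.06 = 247.85 m.
Total head at MW-11: h = 256.10 m (water level in the piezometer is the total head).
Head difference: h(MW-8) − h(MW-11) = 247.85 − 256.10 = -8.25 m.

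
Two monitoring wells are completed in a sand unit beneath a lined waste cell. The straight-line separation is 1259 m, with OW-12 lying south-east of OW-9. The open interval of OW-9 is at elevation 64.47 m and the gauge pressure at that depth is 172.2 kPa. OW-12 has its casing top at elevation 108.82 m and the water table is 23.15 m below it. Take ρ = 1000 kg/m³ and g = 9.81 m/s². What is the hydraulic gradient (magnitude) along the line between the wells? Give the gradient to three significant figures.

Pressure head at OW-9: ψ = P/(ρg) = 172.2×1000 / (1000 × 9.81) = 17.55 m.
Total head at OW-9: h = z + ψ = 64.47 + 17.55 = 82.02 m.
Total head at OW-12: h = 108.82 − 23.15 = 85.67 m.
Head difference: h(OW-9) − h(OW-12) = 82.02 − 85.67 = -3.65 m.
Hydraulic gradient: i = |Δh| / L = 3.65 / 1259 = 0.00290.

i ≈ 0.00290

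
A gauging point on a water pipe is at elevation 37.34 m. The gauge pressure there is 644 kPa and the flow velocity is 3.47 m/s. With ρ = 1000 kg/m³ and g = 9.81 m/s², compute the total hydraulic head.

Pressure head ψ = P/(ρg) = 644×1000 / (1000 × 9.81) = 65.65 m.
Velocity head = v²/(2g) = 3.47² / (2 × 9.81) = 0.614 m.
h = z + ψ + v²/(2g) = 37.34 + 65.65 + 0.614 = 103.60 m.

h ≈ 103.60 m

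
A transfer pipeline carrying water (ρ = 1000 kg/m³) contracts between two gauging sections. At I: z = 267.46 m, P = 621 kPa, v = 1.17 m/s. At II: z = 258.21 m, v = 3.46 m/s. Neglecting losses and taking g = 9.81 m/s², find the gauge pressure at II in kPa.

Pressure head at I: ψ₁ = P₁/(ρg) = 621×1000 / (1000 × 9.81) = 63.30 m.
Velocity heads: v₁²/2g = 1.17²/19.62 = 0.070 m; v₂²/2g = 3.46²/19.62 = 0.610 m.
Total head H = z₁ + ψ₁ + v₁²/2g = 267.46 + 63.30 + 0.070 = 330.83 m.
ψ₂ = H − z₂ − v₂²/2g = 330.83 − 258.21 − 0.610 = 72.01 m.
P₂ = ρgψ₂ = 1000 × 9.81 × 72.01 ≈ 706 kPa.

P₂ ≈ 706 kPa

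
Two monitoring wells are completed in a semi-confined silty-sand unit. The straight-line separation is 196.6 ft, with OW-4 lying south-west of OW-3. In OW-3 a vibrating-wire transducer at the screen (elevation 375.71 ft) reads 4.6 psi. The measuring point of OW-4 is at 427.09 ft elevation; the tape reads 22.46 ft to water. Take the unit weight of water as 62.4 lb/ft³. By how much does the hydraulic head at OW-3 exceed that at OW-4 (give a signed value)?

Pressure head at OW-3: ψ = 144·P/γ = 144 × 4.6 / 62.4 = 10.62 ft.
Total head at OW-3: h = z + ψ = 375.71 + 10.62 = 386.33 ft.
Total head at OW-4: h = 427.09 − 22.46 = 404.63 ft.
Head difference: h(OW-3) − h(OW-4) = 386.33 − 404.63 = -18.30 ft.

Δh ≈ -18.30 ft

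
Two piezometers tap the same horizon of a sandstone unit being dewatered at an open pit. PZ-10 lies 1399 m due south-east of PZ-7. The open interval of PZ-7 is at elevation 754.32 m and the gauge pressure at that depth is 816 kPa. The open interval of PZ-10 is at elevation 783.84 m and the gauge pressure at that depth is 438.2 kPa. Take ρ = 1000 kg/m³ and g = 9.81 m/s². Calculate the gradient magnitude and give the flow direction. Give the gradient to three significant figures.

i ≈ 0.00643; groundwater flows toward the south-east

Pressure head at PZ-7: ψ = P/(ρg) = 816×1000 / (1000 × 9.81) = 83.18 m.
Total head at PZ-7: h = z + ψ = 754.32 + 83.18 = 837.50 m.
Pressure head at PZ-10: ψ = P/(ρg) = 438.2×1000 / (1000 × 9.81) = 44.67 m.
Total head at PZ-10: h = z + ψ = 783.84 + 44.67 = 828.51 m.
Head difference: h(PZ-7) − h(PZ-10) = 837.50 − 828.51 = 8.99 m.
Hydraulic gradient: i = |Δh| / L = 8.99 / 1399 = 0.00643.
Flow is from higher to lower head: from PZ-7 toward PZ-10, i.e. toward the south-east.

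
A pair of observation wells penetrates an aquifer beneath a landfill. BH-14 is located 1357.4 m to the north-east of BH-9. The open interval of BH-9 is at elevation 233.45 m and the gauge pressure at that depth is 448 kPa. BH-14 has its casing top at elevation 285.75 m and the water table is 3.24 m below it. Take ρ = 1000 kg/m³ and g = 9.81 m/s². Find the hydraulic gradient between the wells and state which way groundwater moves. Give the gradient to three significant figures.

i ≈ 0.00250; groundwater flows toward the south-west

Pressure head at BH-9: ψ = P/(ρg) = 448×1000 / (1000 × 9.81) = 45.67 m.
Total head at BH-9: h = z + ψ = 233.45 + 45.67 = 279.12 m.
Total head at BH-14: h = 285.75 − 3.24 = 282.51 m.
Head difference: h(BH-9) − h(BH-14) = 279.12 − 282.51 = -3.39 m.
Hydraulic gradient: i = |Δh| / L = 3.39 / 1357.4 = 0.00250.
Flow is from higher to lower head: from BH-14 toward BH-9, i.e. toward the south-west.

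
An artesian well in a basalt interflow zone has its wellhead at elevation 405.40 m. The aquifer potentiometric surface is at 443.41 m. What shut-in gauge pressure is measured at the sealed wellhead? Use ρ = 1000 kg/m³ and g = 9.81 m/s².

P ≈ 373 kPa

Head above the cap: Δh = 443.41 − 405.40 = 38.01 m.
P = ρgΔh = 1000 × 9.81 × 38.01 = 372878 Pa ≈ 373 kPa.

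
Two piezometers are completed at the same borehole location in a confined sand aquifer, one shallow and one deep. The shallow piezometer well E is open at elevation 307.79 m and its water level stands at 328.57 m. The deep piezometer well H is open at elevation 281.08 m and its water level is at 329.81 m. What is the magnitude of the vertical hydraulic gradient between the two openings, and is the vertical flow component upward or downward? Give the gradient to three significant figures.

Total head at well E: h = 328.57 m (water level in the standpipe).
Total head at well H: h = 329.81 m.
Δh = h(well E) − h(well H) = 328.57 − 329.81 = -1.24 m.
Vertical separation Δz = 307.79 − 281.08 = 26.71 m.
|i_v| = |Δh| / Δz = 1.24 / 26.71 = 0.0464.
Head is higher in the deep piezometer, so vertical flow is upward (discharge condition).

|i_v| ≈ 0.0464; vertical flow is upward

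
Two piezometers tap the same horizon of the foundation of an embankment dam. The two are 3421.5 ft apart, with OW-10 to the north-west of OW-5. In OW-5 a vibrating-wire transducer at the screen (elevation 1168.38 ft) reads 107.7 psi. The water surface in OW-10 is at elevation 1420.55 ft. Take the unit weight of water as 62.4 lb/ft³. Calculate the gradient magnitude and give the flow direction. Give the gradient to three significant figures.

i ≈ 0.00106; groundwater flows toward the south-east

Pressure head at OW-5: ψ = 144·P/γ = 144 × 107.7 / 62.4 = 248.54 ft.
Total head at OW-5: h = z + ψ = 1168.38 + 248.54 = 1416.92 ft.
Total head at OW-10: h = 1420.55 ft (water level in the piezometer is the total head).
Head difference: h(OW-5) − h(OW-10) = 1416.92 − 1420.55 = -3.63 ft.
Hydraulic gradient: i = |Δh| / L = 3.63 / 3421.5 = 0.00106.
Flow is from higher to lower head: from OW-10 toward OW-5, i.e. toward the south-east.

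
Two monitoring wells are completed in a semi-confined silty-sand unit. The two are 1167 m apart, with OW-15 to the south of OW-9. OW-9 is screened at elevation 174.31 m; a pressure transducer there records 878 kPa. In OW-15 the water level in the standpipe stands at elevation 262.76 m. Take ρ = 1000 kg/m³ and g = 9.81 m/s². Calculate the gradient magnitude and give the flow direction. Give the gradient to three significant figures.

Pressure head at OW-9: ψ = P/(ρg) = 878×1000 / (1000 × 9.81) = 89.50 m.
Total head at OW-9: h = z + ψ = 174.31 + 89.50 = 263.81 m.
Total head at OW-15: h = 262.76 m (water level in the piezometer is the total head).
Head difference: h(OW-9) − h(OW-15) = 263.81 − 262.76 = 1.05 m.
Hydraulic gradient: i = |Δh| / L = 1.05 / 1167 = 0.000900.
Flow is from higher to lower head: from OW-9 toward OW-15, i.e. toward the south.

i ≈ 0.000900; groundwater flows toward the south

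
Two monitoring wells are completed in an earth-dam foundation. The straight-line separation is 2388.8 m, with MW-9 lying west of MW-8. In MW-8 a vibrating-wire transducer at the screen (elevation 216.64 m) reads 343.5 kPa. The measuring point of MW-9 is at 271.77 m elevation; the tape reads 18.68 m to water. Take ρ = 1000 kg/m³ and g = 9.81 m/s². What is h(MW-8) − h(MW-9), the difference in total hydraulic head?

Δh ≈ -1.43 m

Pressure head at MW-8: ψ = P/(ρg) = 343.5×1000 / (1000 × 9.81) = 35.02 m.
Total head at MW-8: h = z + ψ = 216.64 + 35.02 = 251.66 m.
Total head at MW-9: h = 271.77 − 18.68 = 253.09 m.
Head difference: h(MW-8) − h(MW-9) = 251.66 − 253.09 = -1.43 m.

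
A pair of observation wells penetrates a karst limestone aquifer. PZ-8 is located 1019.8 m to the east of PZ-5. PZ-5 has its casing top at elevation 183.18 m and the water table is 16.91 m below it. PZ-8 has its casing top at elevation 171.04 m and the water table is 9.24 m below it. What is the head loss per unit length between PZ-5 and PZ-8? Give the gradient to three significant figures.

i ≈ 0.00438 m/m

Total head at PZ-5: h = 183.18 − 16.91 = 166.27 m.
Total head at PZ-8: h = 171.04 − 9.24 = 161.80 m.
Head difference: h(PZ-5) − h(PZ-8) = 166.27 − 161.80 = 4.47 m.
Hydraulic gradient: i = |Δh| / L = 4.47 / 1019.8 = 0.00438.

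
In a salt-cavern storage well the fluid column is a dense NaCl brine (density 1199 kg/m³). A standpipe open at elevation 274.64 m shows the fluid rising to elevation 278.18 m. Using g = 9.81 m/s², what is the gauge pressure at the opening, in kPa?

P ≈ 41.6 kPa

Pressure head ψ = h − z = 278.18 − 274.64 = 3.54 m.
P = ρgψ = 1199 × 9.81 × 3.54 = 41638 Pa ≈ 41.6 kPa.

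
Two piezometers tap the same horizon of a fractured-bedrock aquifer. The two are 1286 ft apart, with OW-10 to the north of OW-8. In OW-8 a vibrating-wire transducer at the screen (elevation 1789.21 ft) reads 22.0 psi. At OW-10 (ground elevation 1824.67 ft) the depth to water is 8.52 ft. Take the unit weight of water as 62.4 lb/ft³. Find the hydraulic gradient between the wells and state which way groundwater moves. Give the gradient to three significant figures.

Pressure head at OW-8: ψ = 144·P/γ = 144 × 22.0 / 62.4 = 50.77 ft.
Total head at OW-8: h = z + ψ = 1789.21 + 50.77 = 1839.98 ft.
Total head at OW-10: h = 1824.67 − 8.52 = 1816.15 ft.
Head difference: h(OW-8) − h(OW-10) = 1839.98 − 1816.15 = 23.83 ft.
Hydraulic gradient: i = |Δh| / L = 23.83 / 1286 = 0.0185.
Flow is from higher to lower head: from OW-8 toward OW-10, i.e. toward the north.

i ≈ 0.0185; groundwater flows toward the north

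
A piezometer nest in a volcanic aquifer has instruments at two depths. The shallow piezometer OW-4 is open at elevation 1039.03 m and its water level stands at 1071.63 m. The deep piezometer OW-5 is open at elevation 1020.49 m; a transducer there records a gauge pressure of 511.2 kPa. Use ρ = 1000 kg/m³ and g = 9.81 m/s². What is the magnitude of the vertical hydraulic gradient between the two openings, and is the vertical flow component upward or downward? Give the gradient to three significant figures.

|i_v| ≈ 0.0523; vertical flow is upward

Total head at OW-4: h = 1071.63 m (water level in the standpipe).
Pressure head at OW-5: ψ = P/(ρg) = 511.2×1000 / (1000 × 9.81) = 52.11 m.
Total head at OW-5: h = z + ψ = 1020.49 + 52.11 = 1072.60 m.
Δh = h(OW-4) − h(OW-5) = 1071.63 − 1072.60 = -0.97 m.
Vertical separation Δz = 1039.03 − 1020.49 = 18.54 m.
|i_v| = |Δh| / Δz = 0.97 / 18.54 = 0.0523.
Head is higher in the deep piezometer, so vertical flow is upward (discharge condition).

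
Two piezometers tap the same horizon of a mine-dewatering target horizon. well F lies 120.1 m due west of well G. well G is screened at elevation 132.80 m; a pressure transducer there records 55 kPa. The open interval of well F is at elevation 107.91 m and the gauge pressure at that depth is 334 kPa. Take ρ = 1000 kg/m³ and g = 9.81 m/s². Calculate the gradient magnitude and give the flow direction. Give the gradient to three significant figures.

i ≈ 0.0296; groundwater flows toward the east

Pressure head at well G: ψ = P/(ρg) = 55×1000 / (1000 × 9.81) = 5.61 m.
Total head at well G: h = z + ψ = 132.80 + 5.61 = 138.41 m.
Pressure head at well F: ψ = P/(ρg) = 334×1000 / (1000 × 9.81) = 34.05 m.
Total head at well F: h = z + ψ = 107.91 + 34.05 = 141.96 m.
Head difference: h(well G) − h(well F) = 138.41 − 141.96 = -3.55 m.
Hydraulic gradient: i = |Δh| / L = 3.55 / 120.1 = 0.0296.
Flow is from higher to lower head: from well F toward well G, i.e. toward the east.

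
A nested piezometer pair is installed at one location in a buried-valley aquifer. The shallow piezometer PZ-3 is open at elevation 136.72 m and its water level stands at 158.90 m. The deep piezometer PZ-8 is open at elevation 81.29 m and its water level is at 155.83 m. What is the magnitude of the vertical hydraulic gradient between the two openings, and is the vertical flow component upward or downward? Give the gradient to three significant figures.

|i_v| ≈ 0.0554; vertical flow is downward

Total head at PZ-3: h = 158.90 m (water level in the standpipe).
Total head at PZ-8: h = 155.83 m.
Δh = h(PZ-3) − h(PZ-8) = 158.90 − 155.83 = 3.07 m.
Vertical separation Δz = 136.72 − 81.29 = 55.43 m.
|i_v| = |Δh| / Δz = 3.07 / 55.43 = 0.0554.
Head is higher in the shallow piezometer, so vertical flow is downward (recharge condition).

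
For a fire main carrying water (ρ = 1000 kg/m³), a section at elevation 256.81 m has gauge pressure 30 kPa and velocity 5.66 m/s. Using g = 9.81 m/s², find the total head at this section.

Pressure head ψ = P/(ρg) = 30×1000 / (1000 × 9.81) = 3.06 m.
Velocity head = v²/(2g) = 5.66² / (2 × 9.81) = 1.633 m.
h = z + ψ + v²/(2g) = 256.81 + 3.06 + 1.633 = 261.50 m.

h ≈ 261.50 m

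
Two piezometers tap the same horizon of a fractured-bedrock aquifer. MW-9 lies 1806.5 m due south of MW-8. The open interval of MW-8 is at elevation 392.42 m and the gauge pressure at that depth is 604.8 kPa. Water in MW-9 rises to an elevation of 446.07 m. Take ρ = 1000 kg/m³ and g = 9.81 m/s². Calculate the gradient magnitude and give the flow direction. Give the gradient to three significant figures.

Pressure head at MW-8: ψ = P/(ρg) = 604.8×1000 / (1000 × 9.81) = 61.65 m.
Total head at MW-8: h = z + ψ = 392.42 + 61.65 = 454.07 m.
Total head at MW-9: h = 446.07 m (water level in the piezometer is the total head).
Head difference: h(MW-8) − h(MW-9) = 454.07 − 446.07 = 8.00 m.
Hydraulic gradient: i = |Δh| / L = 8.00 / 1806.5 = 0.00443.
Flow is from higher to lower head: from MW-8 toward MW-9, i.e. toward the south.

i ≈ 0.00443; groundwater flows toward the south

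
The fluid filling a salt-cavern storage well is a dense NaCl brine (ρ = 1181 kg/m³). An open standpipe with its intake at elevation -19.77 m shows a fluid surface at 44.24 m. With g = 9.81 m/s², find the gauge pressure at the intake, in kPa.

Pressure head ψ = h − z = 44.24 − (-19.77) = 64.01 m.
P = ρgψ = 1181 × 9.81 × 64.01 = 741595 Pa ≈ 742 kPa.

P ≈ 742 kPa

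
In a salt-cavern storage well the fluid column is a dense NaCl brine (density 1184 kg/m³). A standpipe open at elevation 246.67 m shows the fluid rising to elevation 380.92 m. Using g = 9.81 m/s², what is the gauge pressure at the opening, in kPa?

Pressure head ψ = h − z = 380.92 − 246.67 = 134.25 m.
P = ρgψ = 1184 × 9.81 × 134.25 = 1559319 Pa ≈ 1560 kPa.

P ≈ 1560 kPa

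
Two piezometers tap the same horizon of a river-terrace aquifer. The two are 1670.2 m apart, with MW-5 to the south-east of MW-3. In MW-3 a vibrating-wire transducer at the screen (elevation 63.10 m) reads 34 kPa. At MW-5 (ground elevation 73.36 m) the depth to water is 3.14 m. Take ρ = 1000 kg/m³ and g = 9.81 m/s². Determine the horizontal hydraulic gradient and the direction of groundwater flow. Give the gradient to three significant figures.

Pressure head at MW-3: ψ = P/(ρg) = 34×1000 / (1000 × 9.81) = 3.47 m.
Total head at MW-3: h = z + ψ = 63.10 + 3.47 = 66.57 m.
Total head at MW-5: h = 73.36 − 3.14 = 70.22 m.
Head difference: h(MW-3) − h(MW-5) = 66.57 − 70.22 = -3.65 m.
Hydraulic gradient: i = |Δh| / L = 3.65 / 1670.2 = 0.00219.
Flow is from higher to lower head: from MW-5 toward MW-3, i.e. toward the north-west.

i ≈ 0.00219; groundwater flows toward the north-west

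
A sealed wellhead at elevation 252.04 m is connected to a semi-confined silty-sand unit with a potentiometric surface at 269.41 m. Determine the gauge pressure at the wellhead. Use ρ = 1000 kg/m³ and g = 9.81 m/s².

P ≈ 170 kPa

Head above the cap: Δh = 269.41 − 252.04 = 17.37 m.
P = ρgΔh = 1000 × 9.81 × 17.37 = 170400 Pa ≈ 170 kPa.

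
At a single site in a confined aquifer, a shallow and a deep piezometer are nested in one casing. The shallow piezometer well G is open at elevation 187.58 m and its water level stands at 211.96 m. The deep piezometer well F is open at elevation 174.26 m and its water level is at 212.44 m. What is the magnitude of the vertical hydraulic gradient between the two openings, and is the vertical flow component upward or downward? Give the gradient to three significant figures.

Total head at well G: h = 211.96 m (water level in the standpipe).
Total head at well F: h = 212.44 m.
Δh = h(well G) − h(well F) = 211.96 − 212.44 = -0.48 m.
Vertical separation Δz = 187.58 − 174.26 = 13.32 m.
|i_v| = |Δh| / Δz = 0.48 / 13.32 = 0.0360.
Head is higher in the deep piezometer, so vertical flow is upward (discharge condition).

|i_v| ≈ 0.0360; vertical flow is upward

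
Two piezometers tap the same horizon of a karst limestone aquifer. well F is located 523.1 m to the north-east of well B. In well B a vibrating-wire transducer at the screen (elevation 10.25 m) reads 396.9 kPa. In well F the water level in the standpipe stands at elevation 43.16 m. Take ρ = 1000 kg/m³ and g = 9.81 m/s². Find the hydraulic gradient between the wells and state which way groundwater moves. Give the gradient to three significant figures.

i ≈ 0.0144; groundwater flows toward the north-east

Pressure head at well B: ψ = P/(ρg) = 396.9×1000 / (1000 × 9.81) = 40.46 m.
Total head at well B: h = z + ψ = 10.25 + 40.46 = 50.71 m.
Total head at well F: h = 43.16 m (water level in the piezometer is the total head).
Head difference: h(well B) − h(well F) = 50.71 − 43.16 = 7.55 m.
Hydraulic gradient: i = |Δh| / L = 7.55 / 523.1 = 0.0144.
Flow is from higher to lower head: from well B toward well F, i.e. toward the north-east.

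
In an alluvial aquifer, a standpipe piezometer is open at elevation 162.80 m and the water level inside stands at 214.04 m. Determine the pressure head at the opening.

Total head h = 214.04 m (the water-surface elevation in the piezometer).
Pressure head ψ = h − z = 214.04 − 162.80 = 51.24 m.

ψ ≈ 51.24 m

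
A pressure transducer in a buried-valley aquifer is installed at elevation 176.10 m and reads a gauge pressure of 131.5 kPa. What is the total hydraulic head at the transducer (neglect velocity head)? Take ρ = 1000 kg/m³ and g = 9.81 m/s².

ψ = P/(ρg) = 131.5×1000 / (1000 × 9.81) = 13.40 m.
h = z + ψ = 176.10 + 13.40 = 189.50 m.

h ≈ 189.50 m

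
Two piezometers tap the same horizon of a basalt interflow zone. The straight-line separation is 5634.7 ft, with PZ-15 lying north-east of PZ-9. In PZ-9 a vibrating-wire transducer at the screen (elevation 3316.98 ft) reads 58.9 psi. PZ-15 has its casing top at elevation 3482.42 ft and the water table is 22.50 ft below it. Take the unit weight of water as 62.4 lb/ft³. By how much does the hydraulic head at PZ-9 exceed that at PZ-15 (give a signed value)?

Pressure head at PZ-9: ψ = 144·P/γ = 144 × 58.9 / 62.4 = 135.92 ft.
Total head at PZ-9: h = z + ψ = 3316.98 + 135.92 = 3452.90 ft.
Total head at PZ-15: h = 3482.42 − 22.50 = 3459.92 ft.
Head difference: h(PZ-9) − h(PZ-15) = 3452.90 − 3459.92 = -7.02 ft.

Δh ≈ -7.02 ft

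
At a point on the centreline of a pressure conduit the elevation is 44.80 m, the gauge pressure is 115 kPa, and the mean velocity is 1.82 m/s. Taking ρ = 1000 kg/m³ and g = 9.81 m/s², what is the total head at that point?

Pressure head ψ = P/(ρg) = 115×1000 / (1000 × 9.81) = 11.72 m.
Velocity head = v²/(2g) = 1.82² / (2 × 9.81) = 0.169 m.
h = z + ψ + v²/(2g) = 44.80 + 11.72 + 0.169 = 56.69 m.

h ≈ 56.69 m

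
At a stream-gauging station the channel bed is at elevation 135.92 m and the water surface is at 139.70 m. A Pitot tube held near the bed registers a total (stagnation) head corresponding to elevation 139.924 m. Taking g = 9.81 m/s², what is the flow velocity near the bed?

Near the bed, under hydrostatic conditions, the piezometric head (z + ψ) equals the free-surface elevation, 139.70 m.
Velocity head = total − piezometric = 139.924 − 139.70 = 0.224 m.
v = √(2g·h_v) = √(2 × 9.81 × 0.224) = 2.10 m/s.

v ≈ 2.10 m/s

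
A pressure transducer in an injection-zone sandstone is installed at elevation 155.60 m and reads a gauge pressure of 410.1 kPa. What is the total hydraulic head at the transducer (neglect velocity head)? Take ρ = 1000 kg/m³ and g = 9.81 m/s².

ψ = P/(ρg) = 410.1×1000 / (1000 × 9.81) = 41.80 m.
h = z + ψ = 155.60 + 41.80 = 197.40 m.

h ≈ 197.40 m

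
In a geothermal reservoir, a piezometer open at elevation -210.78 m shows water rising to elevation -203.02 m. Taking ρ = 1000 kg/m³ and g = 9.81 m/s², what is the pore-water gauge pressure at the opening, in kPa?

P ≈ 76.1 kPa

Pressure head ψ = h − z = -203.02 − (-210.78) = 7.76 m.
P = ρgψ = 1000 × 9.81 × 7.76 = 76126 Pa ≈ 76.1 kPa.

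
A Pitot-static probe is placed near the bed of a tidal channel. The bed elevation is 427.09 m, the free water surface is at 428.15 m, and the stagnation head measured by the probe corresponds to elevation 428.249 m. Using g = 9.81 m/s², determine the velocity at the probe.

v ≈ 1.39 m/s

Near the bed, under hydrostatic conditions, the piezometric head (z + ψ) equals the free-surface elevation, 428.15 m.
Velocity head = total − piezometric = 428.249 − 428.15 = 0.099 m.
v = √(2g·h_v) = √(2 × 9.81 × 0.099) = 1.39 m/s.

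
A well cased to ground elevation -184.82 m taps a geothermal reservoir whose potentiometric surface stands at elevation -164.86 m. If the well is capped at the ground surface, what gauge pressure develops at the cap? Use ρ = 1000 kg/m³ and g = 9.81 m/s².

Head above the cap: Δh = -164.86 − (-184.82) = 19.96 m.
P = ρgΔh = 1000 × 9.81 × 19.96 = 195808 Pa ≈ 196 kPa.

P ≈ 196 kPa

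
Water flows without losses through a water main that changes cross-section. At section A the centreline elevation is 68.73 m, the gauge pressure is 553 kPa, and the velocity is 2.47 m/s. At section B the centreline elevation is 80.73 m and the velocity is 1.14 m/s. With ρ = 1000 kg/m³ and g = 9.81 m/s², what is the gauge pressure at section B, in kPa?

Pressure head at A: ψ₁ = P₁/(ρg) = 553×1000 / (1000 × 9.81) = 56.37 m.
Velocity heads: v₁²/2g = 2.47²/19.62 = 0.311 m; v₂²/2g = 1.14²/19.62 = 0.066 m.
Total head H = z₁ + ψ₁ + v₁²/2g = 68.73 + 56.37 + 0.311 = 125.41 m.
ψ₂ = H − z₂ − v₂²/2g = 125.41 − 80.73 − 0.066 = 44.61 m.
P₂ = ρgψ₂ = 1000 × 9.81 × 44.61 ≈ 438 kPa.

P₂ ≈ 438 kPa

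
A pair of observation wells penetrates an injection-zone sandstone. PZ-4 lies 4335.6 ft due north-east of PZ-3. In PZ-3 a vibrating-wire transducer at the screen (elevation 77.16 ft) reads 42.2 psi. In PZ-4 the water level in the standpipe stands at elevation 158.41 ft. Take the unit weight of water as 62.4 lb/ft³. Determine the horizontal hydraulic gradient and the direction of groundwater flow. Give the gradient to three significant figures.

i ≈ 0.00372; groundwater flows toward the north-east

Pressure head at PZ-3: ψ = 144·P/γ = 144 × 42.2 / 62.4 = 97.38 ft.
Total head at PZ-3: h = z + ψ = 77.16 + 97.38 = 174.54 ft.
Total head at PZ-4: h = 158.41 ft (water level in the piezometer is the total head).
Head difference: h(PZ-3) − h(PZ-4) = 174.54 − 158.41 = 16.13 ft.
Hydraulic gradient: i = |Δh| / L = 16.13 / 4335.6 = 0.00372.
Flow is from higher to lower head: from PZ-3 toward PZ-4, i.e. toward the north-east.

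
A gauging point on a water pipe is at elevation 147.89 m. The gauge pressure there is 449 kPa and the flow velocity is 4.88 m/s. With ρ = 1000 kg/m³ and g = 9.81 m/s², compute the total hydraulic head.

Pressure head ψ = P/(ρg) = 449×1000 / (1000 × 9.81) = 45.77 m.
Velocity head = v²/(2g) = 4.88² / (2 × 9.81) = 1.214 m.
h = z + ψ + v²/(2g) = 147.89 + 45.77 + 1.214 = 194.87 m.

h ≈ 194.87 m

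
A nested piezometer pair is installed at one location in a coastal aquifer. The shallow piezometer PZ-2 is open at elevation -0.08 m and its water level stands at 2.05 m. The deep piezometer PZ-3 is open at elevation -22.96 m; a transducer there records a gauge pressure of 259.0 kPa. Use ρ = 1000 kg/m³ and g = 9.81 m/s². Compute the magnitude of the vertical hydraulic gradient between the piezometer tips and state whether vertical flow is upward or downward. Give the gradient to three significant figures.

Total head at PZ-2: h = 2.05 m (water level in the standpipe).
Pressure head at PZ-3: ψ = P/(ρg) = 259.0×1000 / (1000 × 9.81) = 26.40 m.
Total head at PZ-3: h = z + ψ = -22.96 + 26.40 = 3.44 m.
Δh = h(PZ-2) − h(PZ-3) = 2.05 − 3.44 = -1.39 m.
Vertical separation Δz = -0.08 − (-22.96) = 22.88 m.
|i_v| = |Δh| / Δz = 1.39 / 22.88 = 0.0608.
Head is higher in the deep piezometer, so vertical flow is upward (discharge condition).

|i_v| ≈ 0.0608; vertical flow is upward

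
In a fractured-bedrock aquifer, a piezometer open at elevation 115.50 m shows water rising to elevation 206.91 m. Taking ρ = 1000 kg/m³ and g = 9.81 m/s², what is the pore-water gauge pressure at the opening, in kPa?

P ≈ 897 kPa

Pressure head ψ = h − z = 206.91 − 115.50 = 91.41 m.
P = ρgψ = 1000 × 9.81 × 91.41 = 896732 Pa ≈ 897 kPa.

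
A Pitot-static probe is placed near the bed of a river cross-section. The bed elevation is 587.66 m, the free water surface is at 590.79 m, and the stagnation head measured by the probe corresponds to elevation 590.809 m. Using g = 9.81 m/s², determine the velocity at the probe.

v ≈ 0.611 m/s

Near the bed, under hydrostatic conditions, the piezometric head (z + ψ) equals the free-surface elevation, 590.79 m.
Velocity head = total − piezometric = 590.809 − 590.79 = 0.019 m.
v = √(2g·h_v) = √(2 × 9.81 × 0.019) = 0.611 m/s.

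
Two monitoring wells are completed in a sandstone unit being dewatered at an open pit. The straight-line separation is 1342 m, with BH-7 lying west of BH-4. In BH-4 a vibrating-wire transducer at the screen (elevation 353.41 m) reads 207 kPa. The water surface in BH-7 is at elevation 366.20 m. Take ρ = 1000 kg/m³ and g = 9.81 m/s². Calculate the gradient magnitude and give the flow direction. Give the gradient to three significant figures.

i ≈ 0.00619; groundwater flows toward the west

Pressure head at BH-4: ψ = P/(ρg) = 207×1000 / (1000 × 9.81) = 21.10 m.
Total head at BH-4: h = z + ψ = 353.41 + 21.10 = 374.51 m.
Total head at BH-7: h = 366.20 m (water level in the piezometer is the total head).
Head difference: h(BH-4) − h(BH-7) = 374.51 − 366.20 = 8.31 m.
Hydraulic gradient: i = |Δh| / L = 8.31 / 1342 = 0.00619.
Flow is from higher to lower head: from BH-4 toward BH-7, i.e. toward the west.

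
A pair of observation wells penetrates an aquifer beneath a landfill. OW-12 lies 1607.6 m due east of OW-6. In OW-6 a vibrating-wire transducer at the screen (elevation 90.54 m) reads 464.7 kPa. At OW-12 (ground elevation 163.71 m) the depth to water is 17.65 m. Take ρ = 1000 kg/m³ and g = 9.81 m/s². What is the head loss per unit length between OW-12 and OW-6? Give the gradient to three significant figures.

Pressure head at OW-6: ψ = P/(ρg) = 464.7×1000 / (1000 × 9.81) = 47.37 m.
Total head at OW-6: h = z + ψ = 90.54 + 47.37 = 137.91 m.
Total head at OW-12: h = 163.71 − 17.65 = 146.06 m.
Head difference: h(OW-6) − h(OW-12) = 137.91 − 146.06 = -8.15 m.
Hydraulic gradient: i = |Δh| / L = 8.15 / 1607.6 = 0.00507.

i ≈ 0.00507 m/m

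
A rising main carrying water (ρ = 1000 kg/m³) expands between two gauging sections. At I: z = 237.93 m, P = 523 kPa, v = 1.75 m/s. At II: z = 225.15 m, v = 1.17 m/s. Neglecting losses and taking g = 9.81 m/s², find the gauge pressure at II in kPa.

Pressure head at I: ψ₁ = P₁/(ρg) = 523×1000 / (1000 × 9.81) = 53.31 m.
Velocity heads: v₁²/2g = 1.75²/19.62 = 0.156 m; v₂²/2g = 1.17²/19.62 = 0.070 m.
Total head H = z₁ + ψ₁ + v₁²/2g = 237.93 + 53.31 + 0.156 = 291.40 m.
ψ₂ = H − z₂ − v₂²/2g = 291.40 − 225.15 − 0.070 = 66.18 m.
P₂ = ρgψ₂ = 1000 × 9.81 × 66.18 ≈ 649 kPa.

P₂ ≈ 649 kPa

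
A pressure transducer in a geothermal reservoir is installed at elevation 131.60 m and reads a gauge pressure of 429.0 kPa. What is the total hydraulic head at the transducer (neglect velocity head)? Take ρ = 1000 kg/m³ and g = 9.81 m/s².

h ≈ 175.33 m

ψ = P/(ρg) = 429.0×1000 / (1000 × 9.81) = 43.73 m.
h = z + ψ = 131.60 + 43.73 = 175.33 m.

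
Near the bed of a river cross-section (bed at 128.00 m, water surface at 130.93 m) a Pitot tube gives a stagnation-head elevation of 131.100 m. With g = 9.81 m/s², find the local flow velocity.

Near the bed, under hydrostatic conditions, the piezometric head (z + ψ) equals the free-surface elevation, 130.93 m.
Velocity head = total − piezometric = 131.100 − 130.93 = 0.170 m.
v = √(2g·h_v) = √(2 × 9.81 × 0.170) = 1.83 m/s.

v ≈ 1.83 m/s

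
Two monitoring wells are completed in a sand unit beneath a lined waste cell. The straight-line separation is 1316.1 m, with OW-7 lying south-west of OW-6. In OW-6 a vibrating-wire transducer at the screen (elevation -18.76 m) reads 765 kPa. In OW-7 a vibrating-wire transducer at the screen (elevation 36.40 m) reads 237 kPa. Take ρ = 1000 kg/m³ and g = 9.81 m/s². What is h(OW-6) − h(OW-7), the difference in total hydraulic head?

Pressure head at OW-6: ψ = P/(ρg) = 765×1000 / (1000 × 9.81) = 77.98 m.
Total head at OW-6: h = z + ψ = -18.76 + 77.98 = 59.22 m.
Pressure head at OW-7: ψ = P/(ρg) = 237×1000 / (1000 × 9.81) = 24.16 m.
Total head at OW-7: h = z + ψ = 36.40 + 24.16 = 60.56 m.
Head difference: h(OW-6) − h(OW-7) = 59.22 − 60.56 = -1.34 m.

Δh ≈ -1.34 m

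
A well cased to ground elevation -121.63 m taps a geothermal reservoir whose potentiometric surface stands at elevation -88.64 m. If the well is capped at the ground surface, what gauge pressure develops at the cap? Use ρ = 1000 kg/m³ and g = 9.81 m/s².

P ≈ 324 kPa

Head above the cap: Δh = -88.64 − (-121.63) = 32.99 m.
P = ρgΔh = 1000 × 9.81 × 32.99 = 323632 Pa ≈ 324 kPa.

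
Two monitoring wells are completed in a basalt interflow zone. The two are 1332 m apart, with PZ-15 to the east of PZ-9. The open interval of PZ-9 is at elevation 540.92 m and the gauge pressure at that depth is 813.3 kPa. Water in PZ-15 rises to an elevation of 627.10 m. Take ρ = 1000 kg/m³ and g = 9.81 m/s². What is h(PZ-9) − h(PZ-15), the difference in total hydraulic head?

Pressure head at PZ-9: ψ = P/(ρg) = 813.3×1000 / (1000 × 9.81) = 82.91 m.
Total head at PZ-9: h = z + ψ = 540.92 + 82.91 = 623.83 m.
Total head at PZ-15: h = 627.10 m (water level in the piezometer is the total head).
Head difference: h(PZ-9) − h(PZ-15) = 623.83 − 627.10 = -3.27 m.

Δh ≈ -3.27 m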